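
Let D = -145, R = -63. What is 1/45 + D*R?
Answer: 411076/45 ≈ 9135.0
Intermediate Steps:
1/45 + D*R = 1/45 - 145*(-63) = 1/45 + 9135 = 411076/45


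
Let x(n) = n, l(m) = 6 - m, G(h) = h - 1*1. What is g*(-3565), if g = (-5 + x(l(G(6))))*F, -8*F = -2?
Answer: 3565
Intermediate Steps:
G(h) = -1 + h (G(h) = h - 1 = -1 + h)
F = 1/4 (F = -1/8*(-2) = 1/4 ≈ 0.25000)
g = -1 (g = (-5 + (6 - (-1 + 6)))*(1/4) = (-5 + (6 - 1*5))*(1/4) = (-5 + (6 - 5))*(1/4) = (-5 + 1)*(1/4) = -4*1/4 = -1)
g*(-3565) = -1*(-3565) = 3565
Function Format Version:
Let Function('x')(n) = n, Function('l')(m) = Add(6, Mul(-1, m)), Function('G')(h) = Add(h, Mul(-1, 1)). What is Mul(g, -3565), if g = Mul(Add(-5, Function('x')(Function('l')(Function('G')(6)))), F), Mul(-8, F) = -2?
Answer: 3565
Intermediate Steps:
Function('G')(h) = Add(-1, h) (Function('G')(h) = Add(h, -1) = Add(-1, h))
F = Rational(1, 4) (F = Mul(Rational(-1, 8), -2) = Rational(1, 4) ≈ 0.25000)
g = -1 (g = Mul(Add(-5, Add(6, Mul(-1, Add(-1, 6)))), Rational(1, 4)) = Mul(Add(-5, Add(6, Mul(-1, 5))), Rational(1, 4)) = Mul(Add(-5, Add(6, -5)), Rational(1, 4)) = Mul(Add(-5, 1), Rational(1, 4)) = Mul(-4, Rational(1, 4)) = -1)
Mul(g, -3565) = Mul(-1, -3565) = 3565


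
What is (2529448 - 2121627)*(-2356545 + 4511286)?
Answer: 878748629361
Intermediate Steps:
(2529448 - 2121627)*(-2356545 + 4511286) = 407821*2154741 = 878748629361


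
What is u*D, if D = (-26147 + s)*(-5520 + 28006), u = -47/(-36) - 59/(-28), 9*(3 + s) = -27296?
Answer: -1269759460540/567 ≈ -2.2394e+9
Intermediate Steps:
s = -27323/9 (s = -3 + (⅑)*(-27296) = -3 - 27296/9 = -27323/9 ≈ -3035.9)
u = 215/63 (u = -47*(-1/36) - 59*(-1/28) = 47/36 + 59/28 = 215/63 ≈ 3.4127)
D = -5905857956/9 (D = (-26147 - 27323/9)*(-5520 + 28006) = -262646/9*22486 = -5905857956/9 ≈ -6.5621e+8)
u*D = (215/63)*(-5905857956/9) = -1269759460540/567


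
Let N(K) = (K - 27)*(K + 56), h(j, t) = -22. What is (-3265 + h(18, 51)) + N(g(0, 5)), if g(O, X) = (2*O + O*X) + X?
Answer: -4629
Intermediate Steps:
g(O, X) = X + 2*O + O*X
N(K) = (-27 + K)*(56 + K)
(-3265 + h(18, 51)) + N(g(0, 5)) = (-3265 - 22) + (-1512 + (5 + 2*0 + 0*5)² + 29*(5 + 2*0 + 0*5)) = -3287 + (-1512 + (5 + 0 + 0)² + 29*(5 + 0 + 0)) = -3287 + (-1512 + 5² + 29*5) = -3287 + (-1512 + 25 + 145) = -3287 - 1342 = -4629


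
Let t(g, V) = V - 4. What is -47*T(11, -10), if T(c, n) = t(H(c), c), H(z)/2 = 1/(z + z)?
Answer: -329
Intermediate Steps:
H(z) = 1/z (H(z) = 2/(z + z) = 2/((2*z)) = 2*(1/(2*z)) = 1/z)
t(g, V) = -4 + V
T(c, n) = -4 + c
-47*T(11, -10) = -47*(-4 + 11) = -47*7 = -329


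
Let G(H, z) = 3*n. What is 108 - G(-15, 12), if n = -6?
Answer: 126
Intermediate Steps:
G(H, z) = -18 (G(H, z) = 3*(-6) = -18)
108 - G(-15, 12) = 108 - 1*(-18) = 108 + 18 = 126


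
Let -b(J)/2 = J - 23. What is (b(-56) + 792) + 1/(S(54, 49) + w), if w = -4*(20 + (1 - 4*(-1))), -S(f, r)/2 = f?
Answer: 197599/208 ≈ 950.00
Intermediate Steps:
b(J) = 46 - 2*J (b(J) = -2*(J - 23) = -2*(-23 + J) = 46 - 2*J)
S(f, r) = -2*f
w = -100 (w = -4*(20 + (1 + 4)) = -4*(20 + 5) = -4*25 = -100)
(b(-56) + 792) + 1/(S(54, 49) + w) = ((46 - 2*(-56)) + 792) + 1/(-2*54 - 100) = ((46 + 112) + 792) + 1/(-108 - 100) = (158 + 792) + 1/(-208) = 950 - 1/208 = 197599/208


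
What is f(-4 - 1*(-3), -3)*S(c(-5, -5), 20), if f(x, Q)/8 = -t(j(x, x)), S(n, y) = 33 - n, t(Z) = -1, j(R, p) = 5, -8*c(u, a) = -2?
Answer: 262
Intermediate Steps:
c(u, a) = ¼ (c(u, a) = -⅛*(-2) = ¼)
f(x, Q) = 8 (f(x, Q) = 8*(-1*(-1)) = 8*1 = 8)
f(-4 - 1*(-3), -3)*S(c(-5, -5), 20) = 8*(33 - 1*¼) = 8*(33 - ¼) = 8*(131/4) = 262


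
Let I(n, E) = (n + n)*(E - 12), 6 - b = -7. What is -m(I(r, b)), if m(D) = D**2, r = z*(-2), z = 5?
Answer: -400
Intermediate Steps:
r = -10 (r = 5*(-2) = -10)
b = 13 (b = 6 - 1*(-7) = 6 + 7 = 13)
I(n, E) = 2*n*(-12 + E) (I(n, E) = (2*n)*(-12 + E) = 2*n*(-12 + E))
-m(I(r, b)) = -(2*(-10)*(-12 + 13))**2 = -(2*(-10)*1)**2 = -1*(-20)**2 = -1*400 = -400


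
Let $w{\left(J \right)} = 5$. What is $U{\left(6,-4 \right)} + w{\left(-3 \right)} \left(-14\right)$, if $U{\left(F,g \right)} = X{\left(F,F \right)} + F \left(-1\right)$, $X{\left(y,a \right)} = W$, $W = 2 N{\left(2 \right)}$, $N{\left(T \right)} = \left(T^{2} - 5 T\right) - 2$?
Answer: $-92$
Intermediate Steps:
$N{\left(T \right)} = -2 + T^{2} - 5 T$
$W = -16$ ($W = 2 \left(-2 + 2^{2} - 10\right) = 2 \left(-2 + 4 - 10\right) = 2 \left(-8\right) = -16$)
$X{\left(y,a \right)} = -16$
$U{\left(F,g \right)} = -16 - F$ ($U{\left(F,g \right)} = -16 + F \left(-1\right) = -16 - F$)
$U{\left(6,-4 \right)} + w{\left(-3 \right)} \left(-14\right) = \left(-16 - 6\right) + 5 \left(-14\right) = \left(-16 - 6\right) - 70 = -22 - 70 = -92$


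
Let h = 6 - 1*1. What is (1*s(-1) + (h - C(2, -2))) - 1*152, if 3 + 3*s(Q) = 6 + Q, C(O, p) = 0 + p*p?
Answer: -451/3 ≈ -150.33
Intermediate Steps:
C(O, p) = p**2 (C(O, p) = 0 + p**2 = p**2)
h = 5 (h = 6 - 1 = 5)
s(Q) = 1 + Q/3 (s(Q) = -1 + (6 + Q)/3 = -1 + (2 + Q/3) = 1 + Q/3)
(1*s(-1) + (h - C(2, -2))) - 1*152 = (1*(1 + (1/3)*(-1)) + (5 - 1*(-2)**2)) - 1*152 = (1*(1 - 1/3) + (5 - 1*4)) - 152 = (1*(2/3) + (5 - 4)) - 152 = (2/3 + 1) - 152 = 5/3 - 152 = -451/3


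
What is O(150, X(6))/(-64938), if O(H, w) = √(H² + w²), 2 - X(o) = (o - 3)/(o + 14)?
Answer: -√9001369/1298760 ≈ -0.0023101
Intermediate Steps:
X(o) = 2 - (-3 + o)/(14 + o) (X(o) = 2 - (o - 3)/(o + 14) = 2 - (-3 + o)/(14 + o))
O(150, X(6))/(-64938) = √(150² + ((31 + 6)/(14 + 6))²)/(-64938) = √(22500 + (37/20)²)*(-1/64938) = √(22500 + 1369/400)*(-1/64938) = √(9001369/400)*(-1/64938) = (√9001369/20)*(-1/64938) = -√9001369/1298760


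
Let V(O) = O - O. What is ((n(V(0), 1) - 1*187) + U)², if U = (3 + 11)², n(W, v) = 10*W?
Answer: 81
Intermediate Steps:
V(O) = 0
U = 196 (U = 14² = 196)
((n(V(0), 1) - 1*187) + U)² = ((10*0 - 1*187) + 196)² = ((0 - 187) + 196)² = (-187 + 196)² = 9² = 81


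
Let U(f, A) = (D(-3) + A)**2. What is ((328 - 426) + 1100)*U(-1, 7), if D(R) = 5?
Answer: 144288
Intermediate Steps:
U(f, A) = (5 + A)**2
((328 - 426) + 1100)*U(-1, 7) = ((328 - 426) + 1100)*(5 + 7)**2 = (-98 + 1100)*12**2 = 1002*144 = 144288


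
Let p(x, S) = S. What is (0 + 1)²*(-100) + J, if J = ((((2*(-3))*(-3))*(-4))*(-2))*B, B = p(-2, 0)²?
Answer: -100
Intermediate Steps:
B = 0 (B = 0² = 0)
J = 0 (J = ((((2*(-3))*(-3))*(-4))*(-2))*0 = ((-6*(-3)*(-4))*(-2))*0 = ((18*(-4))*(-2))*0 = -72*(-2)*0 = 144*0 = 0)
(0 + 1)²*(-100) + J = (0 + 1)²*(-100) + 0 = 1²*(-100) + 0 = 1*(-100) + 0 = -100 + 0 = -100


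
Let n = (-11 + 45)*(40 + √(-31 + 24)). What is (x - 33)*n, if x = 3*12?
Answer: 4080 + 102*I*√7 ≈ 4080.0 + 269.87*I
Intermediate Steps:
x = 36
n = 1360 + 34*I*√7 (n = 34*(40 + √(-7)) = 34*(40 + I*√7) = 1360 + 34*I*√7 ≈ 1360.0 + 89.956*I)
(x - 33)*n = (36 - 33)*(1360 + 34*I*√7) = 3*(1360 + 34*I*√7) = 4080 + 102*I*√7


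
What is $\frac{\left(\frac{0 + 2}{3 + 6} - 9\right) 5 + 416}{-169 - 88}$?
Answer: $- \frac{3349}{2313} \approx -1.4479$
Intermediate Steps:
$\frac{\left(\frac{0 + 2}{3 + 6} - 9\right) 5 + 416}{-169 - 88} = \frac{\left(\frac{2}{9} - 9\right) 5 + 416}{-257} = \left(\left(2 \cdot \frac{1}{9} - 9\right) 5 + 416\right) \left(- \frac{1}{257}\right) = \left(\left(\frac{2}{9} - 9\right) 5 + 416\right) \left(- \frac{1}{257}\right) = \left(\left(- \frac{79}{9}\right) 5 + 416\right) \left(- \frac{1}{257}\right) = \left(- \frac{395}{9} + 416\right) \left(- \frac{1}{257}\right) = \frac{3349}{9} \left(- \frac{1}{257}\right) = - \frac{3349}{2313}$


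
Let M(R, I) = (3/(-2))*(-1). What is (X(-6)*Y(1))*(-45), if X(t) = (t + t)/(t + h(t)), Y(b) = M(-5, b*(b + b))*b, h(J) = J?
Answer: -135/2 ≈ -67.500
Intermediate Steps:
M(R, I) = 3/2 (M(R, I) = (3*(-1/2))*(-1) = -3/2*(-1) = 3/2)
Y(b) = 3*b/2
X(t) = 1 (X(t) = (t + t)/(t + t) = (2*t)/((2*t)) = (2*t)*(1/(2*t)) = 1)
(X(-6)*Y(1))*(-45) = (1*((3/2)*1))*(-45) = (1*(3/2))*(-45) = (3/2)*(-45) = -135/2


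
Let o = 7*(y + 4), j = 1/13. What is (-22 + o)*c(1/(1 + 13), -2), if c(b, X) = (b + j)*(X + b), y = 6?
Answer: -8748/637 ≈ -13.733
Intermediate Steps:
j = 1/13 ≈ 0.076923
o = 70 (o = 7*(6 + 4) = 7*10 = 70)
c(b, X) = (1/13 + b)*(X + b) (c(b, X) = (b + 1/13)*(X + b) = (1/13 + b)*(X + b))
(-22 + o)*c(1/(1 + 13), -2) = (-22 + 70)*((1/(1 + 13))² + (1/13)*(-2) + 1/(13*(1 + 13)) - 2/(1 + 13)) = 48*((1/14)² - 2/13 + (1/13)/14 - 2/14) = 48*((1/14)² - 2/13 + (1/13)*(1/14) - 2*1/14) = 48*(1/196 - 2/13 + 1/182 - ⅐) = 48*(-729/2548) = -8748/637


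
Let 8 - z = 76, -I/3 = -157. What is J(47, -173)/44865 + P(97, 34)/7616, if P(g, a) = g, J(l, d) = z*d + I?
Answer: 19506733/68338368 ≈ 0.28544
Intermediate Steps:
I = 471 (I = -3*(-157) = 471)
z = -68 (z = 8 - 1*76 = 8 - 76 = -68)
J(l, d) = 471 - 68*d (J(l, d) = -68*d + 471 = 471 - 68*d)
J(47, -173)/44865 + P(97, 34)/7616 = (471 - 68*(-173))/44865 + 97/7616 = (471 + 11764)*(1/44865) + 97*(1/7616) = 12235*(1/44865) + 97/7616 = 2447/8973 + 97/7616 = 19506733/68338368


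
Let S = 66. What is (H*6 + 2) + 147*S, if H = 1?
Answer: 9710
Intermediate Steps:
(H*6 + 2) + 147*S = (1*6 + 2) + 147*66 = (6 + 2) + 9702 = 8 + 9702 = 9710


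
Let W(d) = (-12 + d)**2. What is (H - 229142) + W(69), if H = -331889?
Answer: -557782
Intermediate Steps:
(H - 229142) + W(69) = (-331889 - 229142) + (-12 + 69)**2 = -561031 + 57**2 = -561031 + 3249 = -557782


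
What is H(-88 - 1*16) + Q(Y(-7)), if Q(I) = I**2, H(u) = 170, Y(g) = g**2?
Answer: 2571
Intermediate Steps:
H(-88 - 1*16) + Q(Y(-7)) = 170 + ((-7)**2)**2 = 170 + 49**2 = 170 + 2401 = 2571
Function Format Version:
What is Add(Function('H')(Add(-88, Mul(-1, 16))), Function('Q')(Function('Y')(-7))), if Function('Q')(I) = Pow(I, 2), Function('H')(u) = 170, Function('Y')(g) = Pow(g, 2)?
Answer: 2571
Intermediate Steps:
Add(Function('H')(Add(-88, Mul(-1, 16))), Function('Q')(Function('Y')(-7))) = Add(170, Pow(Pow(-7, 2), 2)) = Add(170, Pow(49, 2)) = Add(170, 2401) = 2571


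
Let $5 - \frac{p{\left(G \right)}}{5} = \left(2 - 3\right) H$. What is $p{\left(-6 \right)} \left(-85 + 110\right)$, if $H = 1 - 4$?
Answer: $250$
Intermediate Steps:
$H = -3$
$p{\left(G \right)} = 10$ ($p{\left(G \right)} = 25 - 5 \left(2 - 3\right) \left(-3\right) = 25 - 5 \left(\left(-1\right) \left(-3\right)\right) = 25 - 15 = 10$)
$p{\left(-6 \right)} \left(-85 + 110\right) = 10 \left(-85 + 110\right) = 10 \cdot 25 = 250$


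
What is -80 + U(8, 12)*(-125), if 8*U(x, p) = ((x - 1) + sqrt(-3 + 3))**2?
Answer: -6765/8 ≈ -845.63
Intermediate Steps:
U(x, p) = (-1 + x)**2/8 (U(x, p) = ((x - 1) + sqrt(-3 + 3))**2/8 = ((-1 + x) + sqrt(0))**2/8 = ((-1 + x) + 0)**2/8 = (-1 + x)**2/8)
-80 + U(8, 12)*(-125) = -80 + ((-1 + 8)**2/8)*(-125) = -80 + ((1/8)*7**2)*(-125) = -80 + ((1/8)*49)*(-125) = -80 + (49/8)*(-125) = -80 - 6125/8 = -6765/8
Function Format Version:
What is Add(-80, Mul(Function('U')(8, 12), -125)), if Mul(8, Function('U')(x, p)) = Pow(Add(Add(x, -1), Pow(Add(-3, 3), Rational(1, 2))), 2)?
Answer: Rational(-6765, 8) ≈ -845.63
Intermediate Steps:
Function('U')(x, p) = Mul(Rational(1, 8), Pow(Add(-1, x), 2)) (Function('U')(x, p) = Mul(Rational(1, 8), Pow(Add(Add(x, -1), Pow(Add(-3, 3), Rational(1, 2))), 2)) = Mul(Rational(1, 8), Pow(Add(Add(-1, x), Pow(0, Rational(1, 2))), 2)) = Mul(Rational(1, 8), Pow(Add(Add(-1, x), 0), 2)) = Mul(Rational(1, 8), Pow(Add(-1, x), 2)))
Add(-80, Mul(Function('U')(8, 12), -125)) = Add(-80, Mul(Mul(Rational(1, 8), Pow(Add(-1, 8), 2)), -125)) = Add(-80, Mul(Mul(Rational(1, 8), Pow(7, 2)), -125)) = Add(-80, Mul(Mul(Rational(1, 8), 49), -125)) = Add(-80, Mul(Rational(49, 8), -125)) = Add(-80, Rational(-6125, 8)) = Rational(-6765, 8)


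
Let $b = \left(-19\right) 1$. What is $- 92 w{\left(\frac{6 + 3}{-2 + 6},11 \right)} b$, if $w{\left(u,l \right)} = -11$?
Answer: $-19228$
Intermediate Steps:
$b = -19$
$- 92 w{\left(\frac{6 + 3}{-2 + 6},11 \right)} b = \left(-92\right) \left(-11\right) \left(-19\right) = 1012 \left(-19\right) = -19228$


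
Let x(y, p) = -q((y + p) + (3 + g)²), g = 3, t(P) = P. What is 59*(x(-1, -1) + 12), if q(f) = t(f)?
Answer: -1298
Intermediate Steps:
q(f) = f
x(y, p) = -36 - p - y (x(y, p) = -((y + p) + (3 + 3)²) = -((p + y) + 6²) = -((p + y) + 36) = -(36 + p + y) = -36 - p - y)
59*(x(-1, -1) + 12) = 59*((-36 - 1*(-1) - 1*(-1)) + 12) = 59*((-36 + 1 + 1) + 12) = 59*(-34 + 12) = 59*(-22) = -1298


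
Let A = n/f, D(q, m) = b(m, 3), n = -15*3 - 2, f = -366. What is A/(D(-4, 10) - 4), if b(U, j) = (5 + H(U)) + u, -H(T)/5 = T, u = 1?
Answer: -47/17568 ≈ -0.0026753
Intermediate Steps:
H(T) = -5*T
n = -47 (n = -45 - 2 = -47)
b(U, j) = 6 - 5*U (b(U, j) = (5 - 5*U) + 1 = 6 - 5*U)
D(q, m) = 6 - 5*m
A = 47/366 (A = -47/(-366) = -47*(-1/366) = 47/366 ≈ 0.12842)
A/(D(-4, 10) - 4) = 47/(366*((6 - 5*10) - 4)) = 47/(366*((6 - 50) - 4)) = 47/(366*(-44 - 4)) = (47/366)/(-48) = (47/366)*(-1/48) = -47/17568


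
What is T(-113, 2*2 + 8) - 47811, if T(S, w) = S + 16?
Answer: -47908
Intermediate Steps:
T(S, w) = 16 + S
T(-113, 2*2 + 8) - 47811 = (16 - 113) - 47811 = -97 - 47811 = -47908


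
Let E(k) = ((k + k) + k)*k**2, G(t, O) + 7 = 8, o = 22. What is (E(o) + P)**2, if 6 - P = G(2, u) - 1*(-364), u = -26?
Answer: 997612225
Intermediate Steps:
G(t, O) = 1 (G(t, O) = -7 + 8 = 1)
E(k) = 3*k**3 (E(k) = (2*k + k)*k**2 = (3*k)*k**2 = 3*k**3)
P = -359 (P = 6 - (1 - 1*(-364)) = 6 - (1 + 364) = 6 - 1*365 = 6 - 365 = -359)
(E(o) + P)**2 = (3*22**3 - 359)**2 = (3*10648 - 359)**2 = (31944 - 359)**2 = 31585**2 = 997612225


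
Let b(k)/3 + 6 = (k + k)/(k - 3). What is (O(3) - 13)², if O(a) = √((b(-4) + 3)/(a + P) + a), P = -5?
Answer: (182 - √1722)²/196 ≈ 100.72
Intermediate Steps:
b(k) = -18 + 6*k/(-3 + k) (b(k) = -18 + 3*((k + k)/(k - 3)) = -18 + 3*((2*k)/(-3 + k)) = -18 + 3*(2*k/(-3 + k)) = -18 + 6*k/(-3 + k))
O(a) = √(a - 81/(7*(-5 + a))) (O(a) = √((6*(9 - 2*(-4))/(-3 - 4) + 3)/(a - 5) + a) = √((6*(9 + 8)/(-7) + 3)/(-5 + a) + a) = √((6*(-⅐)*17 + 3)/(-5 + a) + a) = √((-102/7 + 3)/(-5 + a) + a) = √(-81/(7*(-5 + a)) + a) = √(a - 81/(7*(-5 + a))))
(O(3) - 13)² = (√7*√(-81/(-5 + 3) + 7*3)/7 - 13)² = (√7*√(-81/(-2) + 21)/7 - 13)² = (√7*√(-81*(-½) + 21)/7 - 13)² = (√7*√(81/2 + 21)/7 - 13)² = (√7*√(123/2)/7 - 13)² = (√7*(√246/2)/7 - 13)² = (√1722/14 - 13)² = (-13 + √1722/14)²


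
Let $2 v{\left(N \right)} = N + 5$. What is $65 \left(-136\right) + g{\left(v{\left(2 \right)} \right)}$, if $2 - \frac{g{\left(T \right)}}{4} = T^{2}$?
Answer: $-8881$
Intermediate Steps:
$v{\left(N \right)} = \frac{5}{2} + \frac{N}{2}$ ($v{\left(N \right)} = \frac{N + 5}{2} = \frac{5 + N}{2} = \frac{5}{2} + \frac{N}{2}$)
$g{\left(T \right)} = 8 - 4 T^{2}$
$65 \left(-136\right) + g{\left(v{\left(2 \right)} \right)} = 65 \left(-136\right) + \left(8 - 4 \left(\frac{5}{2} + \frac{1}{2} \cdot 2\right)^{2}\right) = -8840 + \left(8 - 4 \left(\frac{5}{2} + 1\right)^{2}\right) = -8840 + \left(8 - 4 \left(\frac{7}{2}\right)^{2}\right) = -8840 + \left(8 - 49\right) = -8840 - 41 = -8881$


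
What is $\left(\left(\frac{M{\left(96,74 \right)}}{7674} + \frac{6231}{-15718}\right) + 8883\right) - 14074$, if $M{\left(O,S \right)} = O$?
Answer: $- \frac{104364062463}{20103322} \approx -5191.4$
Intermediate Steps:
$\left(\left(\frac{M{\left(96,74 \right)}}{7674} + \frac{6231}{-15718}\right) + 8883\right) - 14074 = \left(\left(\frac{96}{7674} + \frac{6231}{-15718}\right) + 8883\right) - 14074 = \left(\left(96 \cdot \frac{1}{7674} + 6231 \left(- \frac{1}{15718}\right)\right) + 8883\right) - 14074 = \left(\left(\frac{16}{1279} - \frac{6231}{15718}\right) + 8883\right) - 14074 = \left(- \frac{7717961}{20103322} + 8883\right) - 14074 = \frac{178570091365}{20103322} - 14074 = - \frac{104364062463}{20103322}$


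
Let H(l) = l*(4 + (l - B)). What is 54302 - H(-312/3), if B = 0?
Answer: 43902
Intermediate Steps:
H(l) = l*(4 + l) (H(l) = l*(4 + (l - 1*0)) = l*(4 + (l + 0)) = l*(4 + l))
54302 - H(-312/3) = 54302 - (-312/3)*(4 - 312/3) = 54302 - (-312*1/3)*(4 - 312*1/3) = 54302 - (-104)*(4 - 104) = 54302 - (-104)*(-100) = 54302 - 1*10400 = 54302 - 10400 = 43902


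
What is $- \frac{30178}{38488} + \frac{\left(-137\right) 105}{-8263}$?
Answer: $\frac{152144533}{159013172} \approx 0.9568$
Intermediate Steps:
$- \frac{30178}{38488} + \frac{\left(-137\right) 105}{-8263} = \left(-30178\right) \frac{1}{38488} - - \frac{14385}{8263} = - \frac{15089}{19244} + \frac{14385}{8263} = \frac{152144533}{159013172}$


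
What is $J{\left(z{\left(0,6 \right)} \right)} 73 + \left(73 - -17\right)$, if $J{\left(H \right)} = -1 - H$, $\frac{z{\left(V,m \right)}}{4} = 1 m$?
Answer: $-1735$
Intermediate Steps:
$z{\left(V,m \right)} = 4 m$ ($z{\left(V,m \right)} = 4 \cdot 1 m = 4 m$)
$J{\left(z{\left(0,6 \right)} \right)} 73 + \left(73 - -17\right) = \left(-1 - 4 \cdot 6\right) 73 + \left(73 - -17\right) = \left(-1 - 24\right) 73 + \left(73 + 17\right) = \left(-1 - 24\right) 73 + 90 = \left(-25\right) 73 + 90 = -1825 + 90 = -1735$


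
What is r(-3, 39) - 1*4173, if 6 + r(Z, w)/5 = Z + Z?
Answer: -4233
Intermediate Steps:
r(Z, w) = -30 + 10*Z (r(Z, w) = -30 + 5*(Z + Z) = -30 + 5*(2*Z) = -30 + 10*Z)
r(-3, 39) - 1*4173 = (-30 + 10*(-3)) - 1*4173 = (-30 - 30) - 4173 = -60 - 4173 = -4233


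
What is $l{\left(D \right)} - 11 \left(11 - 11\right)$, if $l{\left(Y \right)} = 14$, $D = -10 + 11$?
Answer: $14$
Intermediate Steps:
$D = 1$
$l{\left(D \right)} - 11 \left(11 - 11\right) = 14 - 11 \left(11 - 11\right) = 14 - 11 \cdot 0 = 14 - 0 = 14 + 0 = 14$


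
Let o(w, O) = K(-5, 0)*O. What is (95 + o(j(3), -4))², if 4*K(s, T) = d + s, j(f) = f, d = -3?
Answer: 10609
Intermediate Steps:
K(s, T) = -¾ + s/4 (K(s, T) = (-3 + s)/4 = -¾ + s/4)
o(w, O) = -2*O (o(w, O) = (-¾ + (¼)*(-5))*O = (-¾ - 5/4)*O = -2*O)
(95 + o(j(3), -4))² = (95 - 2*(-4))² = (95 + 8)² = 103² = 10609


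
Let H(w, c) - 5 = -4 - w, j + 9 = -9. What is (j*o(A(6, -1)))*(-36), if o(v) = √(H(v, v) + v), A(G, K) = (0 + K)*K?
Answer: 648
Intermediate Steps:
A(G, K) = K² (A(G, K) = K*K = K²)
j = -18 (j = -9 - 9 = -18)
H(w, c) = 1 - w (H(w, c) = 5 + (-4 - w) = 1 - w)
o(v) = 1 (o(v) = √((1 - v) + v) = √1 = 1)
(j*o(A(6, -1)))*(-36) = -18*1*(-36) = -18*(-36) = 648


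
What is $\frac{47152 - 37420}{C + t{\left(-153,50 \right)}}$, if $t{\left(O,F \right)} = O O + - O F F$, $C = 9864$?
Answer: $\frac{3244}{138591} \approx 0.023407$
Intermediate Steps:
$t{\left(O,F \right)} = O^{2} - O F^{2}$ ($t{\left(O,F \right)} = O^{2} + - F O F = O^{2} - O F^{2}$)
$\frac{47152 - 37420}{C + t{\left(-153,50 \right)}} = \frac{47152 - 37420}{9864 - 153 \left(-153 - 50^{2}\right)} = \frac{9732}{9864 - 153 \left(-153 - 2500\right)} = \frac{9732}{9864 - -405909} = \frac{9732}{9864 + 405909} = \frac{9732}{415773} = 9732 \cdot \frac{1}{415773} = \frac{3244}{138591}$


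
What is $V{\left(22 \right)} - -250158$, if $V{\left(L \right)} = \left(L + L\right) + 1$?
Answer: $250203$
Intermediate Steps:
$V{\left(L \right)} = 1 + 2 L$ ($V{\left(L \right)} = 2 L + 1 = 1 + 2 L$)
$V{\left(22 \right)} - -250158 = \left(1 + 2 \cdot 22\right) - -250158 = \left(1 + 44\right) + 250158 = 45 + 250158 = 250203$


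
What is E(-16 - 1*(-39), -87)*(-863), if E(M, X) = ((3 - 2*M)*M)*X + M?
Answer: -74274958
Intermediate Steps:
E(M, X) = M + M*X*(3 - 2*M) (E(M, X) = (M*(3 - 2*M))*X + M = M*X*(3 - 2*M) + M = M + M*X*(3 - 2*M))
E(-16 - 1*(-39), -87)*(-863) = ((-16 - 1*(-39))*(1 + 3*(-87) - 2*(-16 - 1*(-39))*(-87)))*(-863) = ((-16 + 39)*(1 - 261 - 2*(-16 + 39)*(-87)))*(-863) = (23*(1 - 261 - 2*23*(-87)))*(-863) = (23*(1 - 261 + 4002))*(-863) = (23*3742)*(-863) = 86066*(-863) = -74274958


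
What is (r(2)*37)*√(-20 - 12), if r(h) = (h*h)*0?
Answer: 0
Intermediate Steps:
r(h) = 0 (r(h) = h²*0 = 0)
(r(2)*37)*√(-20 - 12) = (0*37)*√(-20 - 12) = 0*√(-32) = 0*(4*I*√2) = 0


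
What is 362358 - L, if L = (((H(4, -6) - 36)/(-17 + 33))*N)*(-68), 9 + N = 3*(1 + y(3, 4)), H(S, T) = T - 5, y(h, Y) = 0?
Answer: 727113/2 ≈ 3.6356e+5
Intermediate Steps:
H(S, T) = -5 + T
N = -6 (N = -9 + 3*(1 + 0) = -9 + 3*1 = -9 + 3 = -6)
L = -2397/2 (L = ((((-5 - 6) - 36)/(-17 + 33))*(-6))*(-68) = (((-11 - 36)/16)*(-6))*(-68) = (-47*1/16*(-6))*(-68) = -47/16*(-6)*(-68) = (141/8)*(-68) = -2397/2 ≈ -1198.5)
362358 - L = 362358 - 1*(-2397/2) = 362358 + 2397/2 = 727113/2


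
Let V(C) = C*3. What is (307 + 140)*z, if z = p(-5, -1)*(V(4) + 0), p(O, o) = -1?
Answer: -5364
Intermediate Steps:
V(C) = 3*C
z = -12 (z = -(3*4 + 0) = -(12 + 0) = -1*12 = -12)
(307 + 140)*z = (307 + 140)*(-12) = 447*(-12) = -5364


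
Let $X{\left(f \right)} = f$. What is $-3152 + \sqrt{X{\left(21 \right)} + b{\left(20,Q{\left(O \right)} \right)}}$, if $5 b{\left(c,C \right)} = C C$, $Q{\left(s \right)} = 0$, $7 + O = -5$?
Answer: $-3152 + \sqrt{21} \approx -3147.4$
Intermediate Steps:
$O = -12$ ($O = -7 - 5 = -12$)
$b{\left(c,C \right)} = \frac{C^{2}}{5}$ ($b{\left(c,C \right)} = \frac{C C}{5} = \frac{C^{2}}{5}$)
$-3152 + \sqrt{X{\left(21 \right)} + b{\left(20,Q{\left(O \right)} \right)}} = -3152 + \sqrt{21 + \frac{0^{2}}{5}} = -3152 + \sqrt{21 + \frac{1}{5} \cdot 0} = -3152 + \sqrt{21 + 0} = -3152 + \sqrt{21}$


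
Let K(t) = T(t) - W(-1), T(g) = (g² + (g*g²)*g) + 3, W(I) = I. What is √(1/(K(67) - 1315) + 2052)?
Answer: √833513716328389151/20154299 ≈ 45.299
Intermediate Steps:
T(g) = 3 + g² + g⁴ (T(g) = (g² + g³*g) + 3 = (g² + g⁴) + 3 = 3 + g² + g⁴)
K(t) = 4 + t² + t⁴ (K(t) = (3 + t² + t⁴) - 1*(-1) = (3 + t² + t⁴) + 1 = 4 + t² + t⁴)
√(1/(K(67) - 1315) + 2052) = √(1/((4 + 67² + 67⁴) - 1315) + 2052) = √(1/((4 + 4489 + 20151121) - 1315) + 2052) = √(1/(20155614 - 1315) + 2052) = √(1/20154299 + 2052) = √(41356621549/20154299) = √833513716328389151/20154299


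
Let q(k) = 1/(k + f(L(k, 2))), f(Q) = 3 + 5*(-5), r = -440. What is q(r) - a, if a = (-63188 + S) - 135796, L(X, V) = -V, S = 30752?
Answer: 77723183/462 ≈ 1.6823e+5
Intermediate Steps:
f(Q) = -22 (f(Q) = 3 - 25 = -22)
a = -168232 (a = (-63188 + 30752) - 135796 = -32436 - 135796 = -168232)
q(k) = 1/(-22 + k) (q(k) = 1/(k - 22) = 1/(-22 + k))
q(r) - a = 1/(-22 - 440) - 1*(-168232) = 1/(-462) + 168232 = -1/462 + 168232 = 77723183/462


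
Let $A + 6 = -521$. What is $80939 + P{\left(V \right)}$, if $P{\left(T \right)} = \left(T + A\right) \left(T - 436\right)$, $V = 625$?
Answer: $99461$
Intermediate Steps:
$A = -527$ ($A = -6 - 521 = -527$)
$P{\left(T \right)} = \left(-527 + T\right) \left(-436 + T\right)$ ($P{\left(T \right)} = \left(T - 527\right) \left(T - 436\right) = \left(-527 + T\right) \left(-436 + T\right)$)
$80939 + P{\left(V \right)} = 80939 + \left(229772 + 625^{2} - 601875\right) = 80939 + \left(229772 + 390625 - 601875\right) = 80939 + 18522 = 99461$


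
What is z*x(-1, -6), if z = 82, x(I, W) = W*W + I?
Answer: 2870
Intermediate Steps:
x(I, W) = I + W² (x(I, W) = W² + I = I + W²)
z*x(-1, -6) = 82*(-1 + (-6)²) = 82*(-1 + 36) = 82*35 = 2870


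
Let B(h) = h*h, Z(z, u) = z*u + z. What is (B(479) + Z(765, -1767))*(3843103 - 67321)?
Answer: -4234724526318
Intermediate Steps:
Z(z, u) = z + u*z (Z(z, u) = u*z + z = z + u*z)
B(h) = h²
(B(479) + Z(765, -1767))*(3843103 - 67321) = (479² + 765*(1 - 1767))*(3843103 - 67321) = (229441 + 765*(-1766))*3775782 = (229441 - 1350990)*3775782 = -1121549*3775782 = -4234724526318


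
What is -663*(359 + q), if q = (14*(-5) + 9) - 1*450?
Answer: 100776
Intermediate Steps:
q = -511 (q = (-70 + 9) - 450 = -61 - 450 = -511)
-663*(359 + q) = -663*(359 - 511) = -663*(-152) = 100776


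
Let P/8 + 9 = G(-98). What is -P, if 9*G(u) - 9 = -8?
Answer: 640/9 ≈ 71.111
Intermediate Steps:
G(u) = 1/9 (G(u) = 1 + (1/9)*(-8) = 1 - 8/9 = 1/9)
P = -640/9 (P = -72 + 8*(1/9) = -72 + 8/9 = -640/9 ≈ -71.111)
-P = -1*(-640/9) = 640/9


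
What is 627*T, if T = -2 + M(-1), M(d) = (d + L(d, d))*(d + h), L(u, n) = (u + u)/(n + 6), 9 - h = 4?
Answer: -23826/5 ≈ -4765.2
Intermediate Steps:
h = 5 (h = 9 - 1*4 = 9 - 4 = 5)
L(u, n) = 2*u/(6 + n) (L(u, n) = (2*u)/(6 + n) = 2*u/(6 + n))
M(d) = (5 + d)*(d + 2*d/(6 + d)) (M(d) = (d + 2*d/(6 + d))*(d + 5) = (d + 2*d/(6 + d))*(5 + d) = (5 + d)*(d + 2*d/(6 + d)))
T = -38/5 (T = -2 - (40 + (-1)**2 + 13*(-1))/(6 - 1) = -2 - 1*(40 + 1 - 13)/5 = -2 - 1*1/5*28 = -2 - 28/5 = -38/5 ≈ -7.6000)
627*T = 627*(-38/5) = -23826/5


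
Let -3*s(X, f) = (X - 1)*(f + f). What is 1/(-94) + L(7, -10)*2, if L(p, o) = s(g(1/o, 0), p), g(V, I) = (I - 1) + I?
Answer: 5261/282 ≈ 18.656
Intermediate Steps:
g(V, I) = -1 + 2*I (g(V, I) = (-1 + I) + I = -1 + 2*I)
s(X, f) = -2*f*(-1 + X)/3 (s(X, f) = -(X - 1)*(f + f)/3 = -(-1 + X)*2*f/3 = -2*f*(-1 + X)/3)
L(p, o) = 4*p/3 (L(p, o) = 2*p*(1 - (-1 + 2*0))/3 = 2*p*(1 - (-1 + 0))/3 = 2*p*(1 - 1*(-1))/3 = 2*p*(1 + 1)/3 = (⅔)*p*2 = 4*p/3)
1/(-94) + L(7, -10)*2 = 1/(-94) + ((4/3)*7)*2 = -1/94 + (28/3)*2 = -1/94 + 56/3 = 5261/282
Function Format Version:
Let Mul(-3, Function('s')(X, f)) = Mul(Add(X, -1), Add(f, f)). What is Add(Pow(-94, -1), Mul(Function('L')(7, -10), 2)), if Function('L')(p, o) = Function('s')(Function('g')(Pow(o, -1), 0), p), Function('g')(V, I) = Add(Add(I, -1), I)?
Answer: Rational(5261, 282) ≈ 18.656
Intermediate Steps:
Function('g')(V, I) = Add(-1, Mul(2, I)) (Function('g')(V, I) = Add(Add(-1, I), I) = Add(-1, Mul(2, I)))
Function('s')(X, f) = Mul(Rational(-2, 3), f, Add(-1, X)) (Function('s')(X, f) = Mul(Rational(-1, 3), Mul(Add(X, -1), Add(f, f))) = Mul(Rational(-1, 3), Mul(Add(-1, X), Mul(2, f))) = Mul(Rational(-1, 3), Mul(2, f, Add(-1, X))) = Mul(Rational(-2, 3), f, Add(-1, X)))
Function('L')(p, o) = Mul(Rational(4, 3), p) (Function('L')(p, o) = Mul(Rational(2, 3), p, Add(1, Mul(-1, Add(-1, Mul(2, 0))))) = Mul(Rational(2, 3), p, Add(1, Mul(-1, Add(-1, 0)))) = Mul(Rational(2, 3), p, Add(1, Mul(-1, -1))) = Mul(Rational(2, 3), p, Add(1, 1)) = Mul(Rational(2, 3), p, 2) = Mul(Rational(4, 3), p))
Add(Pow(-94, -1), Mul(Function('L')(7, -10), 2)) = Add(Pow(-94, -1), Mul(Mul(Rational(4, 3), 7), 2)) = Add(Rational(-1, 94), Mul(Rational(28, 3), 2)) = Add(Rational(-1, 94), Rational(56, 3)) = Rational(5261, 282)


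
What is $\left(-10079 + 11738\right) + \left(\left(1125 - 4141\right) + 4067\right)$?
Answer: $2710$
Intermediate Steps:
$\left(-10079 + 11738\right) + \left(\left(1125 - 4141\right) + 4067\right) = 1659 + \left(\left(1125 - 4141\right) + 4067\right) = 1659 + \left(-3016 + 4067\right) = 1659 + 1051 = 2710$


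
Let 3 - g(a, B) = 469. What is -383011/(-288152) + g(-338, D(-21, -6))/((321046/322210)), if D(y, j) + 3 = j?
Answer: -21571509154607/46255023496 ≈ -466.36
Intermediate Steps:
D(y, j) = -3 + j
g(a, B) = -466 (g(a, B) = 3 - 1*469 = 3 - 469 = -466)
-383011/(-288152) + g(-338, D(-21, -6))/((321046/322210)) = -383011/(-288152) - 466/(321046/322210) = -383011*(-1/288152) - 466/(321046*(1/322210)) = 383011/288152 - 466/160523/161105 = 383011/288152 - 466*161105/160523 = 383011/288152 - 75074930/160523 = -21571509154607/46255023496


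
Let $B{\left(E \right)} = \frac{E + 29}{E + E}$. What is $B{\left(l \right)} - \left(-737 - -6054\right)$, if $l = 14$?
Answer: $- \frac{148833}{28} \approx -5315.5$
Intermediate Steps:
$B{\left(E \right)} = \frac{29 + E}{2 E}$
$B{\left(l \right)} - \left(-737 - -6054\right) = \frac{29 + 14}{2 \cdot 14} - \left(-737 - -6054\right) = \frac{1}{2} \cdot \frac{1}{14} \cdot 43 - \left(-737 + 6054\right) = \frac{43}{28} - 5317 = - \frac{148833}{28}$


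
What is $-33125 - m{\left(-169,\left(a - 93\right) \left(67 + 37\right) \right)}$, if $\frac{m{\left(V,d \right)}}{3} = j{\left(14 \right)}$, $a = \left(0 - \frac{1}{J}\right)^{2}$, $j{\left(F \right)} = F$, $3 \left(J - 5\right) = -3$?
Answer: $-33167$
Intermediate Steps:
$J = 4$ ($J = 5 + \frac{1}{3} \left(-3\right) = 5 - 1 = 4$)
$a = \frac{1}{16}$ ($a = \left(0 - \frac{1}{4}\right)^{2} = \left(- \frac{1}{4}\right)^{2} = \frac{1}{16} \approx 0.0625$)
$m{\left(V,d \right)} = 42$ ($m{\left(V,d \right)} = 3 \cdot 14 = 42$)
$-33125 - m{\left(-169,\left(a - 93\right) \left(67 + 37\right) \right)} = -33125 - 42 = -33167$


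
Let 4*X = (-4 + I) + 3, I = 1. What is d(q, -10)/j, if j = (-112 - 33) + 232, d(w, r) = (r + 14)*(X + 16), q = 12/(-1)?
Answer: 64/87 ≈ 0.73563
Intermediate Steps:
q = -12 (q = 12*(-1) = -12)
X = 0 (X = ((-4 + 1) + 3)/4 = (-3 + 3)/4 = (1/4)*0 = 0)
d(w, r) = 224 + 16*r (d(w, r) = (r + 14)*(0 + 16) = (14 + r)*16 = 224 + 16*r)
j = 87 (j = -145 + 232 = 87)
d(q, -10)/j = (224 + 16*(-10))/87 = (224 - 160)*(1/87) = 64*(1/87) = 64/87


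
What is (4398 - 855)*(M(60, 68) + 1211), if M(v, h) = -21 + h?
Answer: 4457094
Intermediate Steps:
(4398 - 855)*(M(60, 68) + 1211) = (4398 - 855)*((-21 + 68) + 1211) = 3543*(47 + 1211) = 3543*1258 = 4457094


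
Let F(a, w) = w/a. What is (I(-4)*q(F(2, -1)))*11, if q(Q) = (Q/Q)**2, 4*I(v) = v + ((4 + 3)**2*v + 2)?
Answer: -1089/2 ≈ -544.50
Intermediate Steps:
I(v) = 1/2 + 25*v/2 (I(v) = (v + ((4 + 3)**2*v + 2))/4 = (v + (7**2*v + 2))/4 = (v + (49*v + 2))/4 = (v + (2 + 49*v))/4 = (2 + 50*v)/4 = 1/2 + 25*v/2)
q(Q) = 1 (q(Q) = 1**2 = 1)
(I(-4)*q(F(2, -1)))*11 = ((1/2 + (25/2)*(-4))*1)*11 = ((1/2 - 50)*1)*11 = -99/2*1*11 = -99/2*11 = -1089/2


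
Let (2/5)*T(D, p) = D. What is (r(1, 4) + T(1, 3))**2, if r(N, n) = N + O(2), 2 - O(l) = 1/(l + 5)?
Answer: 5625/196 ≈ 28.699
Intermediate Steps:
T(D, p) = 5*D/2
O(l) = 2 - 1/(5 + l) (O(l) = 2 - 1/(l + 5) = 2 - 1/(5 + l))
r(N, n) = 13/7 + N (r(N, n) = N + (9 + 2*2)/(5 + 2) = N + (9 + 4)/7 = N + (1/7)*13 = N + 13/7 = 13/7 + N)
(r(1, 4) + T(1, 3))**2 = ((13/7 + 1) + (5/2)*1)**2 = (20/7 + 5/2)**2 = (75/14)**2 = 5625/196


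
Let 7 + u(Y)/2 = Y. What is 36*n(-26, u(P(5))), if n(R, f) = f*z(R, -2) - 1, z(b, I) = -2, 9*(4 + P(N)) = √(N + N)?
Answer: 1548 - 16*√10 ≈ 1497.4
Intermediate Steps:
P(N) = -4 + √2*√N/9 (P(N) = -4 + √(N + N)/9 = -4 + √(2*N)/9 = -4 + (√2*√N)/9 = -4 + √2*√N/9)
u(Y) = -14 + 2*Y
n(R, f) = -1 - 2*f (n(R, f) = f*(-2) - 1 = -2*f - 1 = -1 - 2*f)
36*n(-26, u(P(5))) = 36*(-1 - 2*(-14 + 2*(-4 + √2*√5/9))) = 36*(-1 - 2*(-14 + 2*(-4 + √10/9))) = 36*(-1 - 2*(-14 + (-8 + 2*√10/9))) = 36*(-1 - 2*(-22 + 2*√10/9)) = 36*(-1 + (44 - 4*√10/9)) = 36*(43 - 4*√10/9) = 1548 - 16*√10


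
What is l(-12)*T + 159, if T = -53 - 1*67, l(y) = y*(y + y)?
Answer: -34401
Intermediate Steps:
l(y) = 2*y² (l(y) = y*(2*y) = 2*y²)
T = -120 (T = -53 - 67 = -120)
l(-12)*T + 159 = (2*(-12)²)*(-120) + 159 = (2*144)*(-120) + 159 = 288*(-120) + 159 = -34560 + 159 = -34401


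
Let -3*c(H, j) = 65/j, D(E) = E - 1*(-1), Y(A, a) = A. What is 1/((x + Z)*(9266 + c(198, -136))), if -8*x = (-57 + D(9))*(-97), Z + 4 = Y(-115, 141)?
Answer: -1088/6944949341 ≈ -1.5666e-7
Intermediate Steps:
D(E) = 1 + E (D(E) = E + 1 = 1 + E)
c(H, j) = -65/(3*j)
Z = -119 (Z = -4 - 115 = -119)
x = -4559/8 (x = -(-57 + (1 + 9))*(-97)/8 = -(-57 + 10)*(-97)/8 = -(-47)*(-97)/8 = -⅛*4559 = -4559/8 ≈ -569.88)
1/((x + Z)*(9266 + c(198, -136))) = 1/((-4559/8 - 119)*(9266 - 65/3/(-136))) = 1/(-5511*(9266 - 65/3*(-1/136))/8) = 1/(-5511*(9266 + 65/408)/8) = 1/(-5511/8*3780593/408) = 1/(-6944949341/1088) = -1088/6944949341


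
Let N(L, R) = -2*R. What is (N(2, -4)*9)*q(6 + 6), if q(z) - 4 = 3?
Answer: 504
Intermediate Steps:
q(z) = 7 (q(z) = 4 + 3 = 7)
(N(2, -4)*9)*q(6 + 6) = (-2*(-4)*9)*7 = (8*9)*7 = 72*7 = 504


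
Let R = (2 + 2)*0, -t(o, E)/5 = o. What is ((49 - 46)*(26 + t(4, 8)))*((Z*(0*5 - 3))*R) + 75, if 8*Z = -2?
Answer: 75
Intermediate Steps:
t(o, E) = -5*o
Z = -1/4 (Z = (1/8)*(-2) = -1/4 ≈ -0.25000)
R = 0 (R = 4*0 = 0)
((49 - 46)*(26 + t(4, 8)))*((Z*(0*5 - 3))*R) + 75 = ((49 - 46)*(26 - 5*4))*(-(0*5 - 3)/4*0) + 75 = (3*(26 - 20))*(-(0 - 3)/4*0) + 75 = (3*6)*(-1/4*(-3)*0) + 75 = 18*((3/4)*0) + 75 = 18*0 + 75 = 0 + 75 = 75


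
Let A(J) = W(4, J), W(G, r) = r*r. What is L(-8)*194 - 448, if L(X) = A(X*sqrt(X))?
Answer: -99776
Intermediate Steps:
W(G, r) = r**2
A(J) = J**2
L(X) = X**3 (L(X) = (X*sqrt(X))**2 = (X**(3/2))**2 = X**3)
L(-8)*194 - 448 = (-8)**3*194 - 448 = -512*194 - 448 = -99328 - 448 = -99776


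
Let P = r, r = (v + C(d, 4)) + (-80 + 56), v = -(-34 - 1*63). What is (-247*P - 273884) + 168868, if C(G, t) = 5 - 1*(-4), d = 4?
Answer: -125270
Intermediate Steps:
C(G, t) = 9 (C(G, t) = 5 + 4 = 9)
v = 97 (v = -(-34 - 63) = -1*(-97) = 97)
r = 82 (r = (97 + 9) + (-80 + 56) = 106 - 24 = 82)
P = 82
(-247*P - 273884) + 168868 = (-247*82 - 273884) + 168868 = (-20254 - 273884) + 168868 = -294138 + 168868 = -125270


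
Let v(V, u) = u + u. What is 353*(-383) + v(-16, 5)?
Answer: -135189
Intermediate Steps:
v(V, u) = 2*u
353*(-383) + v(-16, 5) = 353*(-383) + 2*5 = -135199 + 10 = -135189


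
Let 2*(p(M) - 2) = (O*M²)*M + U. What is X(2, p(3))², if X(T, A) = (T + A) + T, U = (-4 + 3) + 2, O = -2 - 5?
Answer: 7744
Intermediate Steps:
O = -7
U = 1 (U = -1 + 2 = 1)
p(M) = 5/2 - 7*M³/2 (p(M) = 2 + ((-7*M²)*M + 1)/2 = 2 + (-7*M³ + 1)/2 = 2 + (1 - 7*M³)/2 = 2 + (½ - 7*M³/2) = 5/2 - 7*M³/2)
X(T, A) = A + 2*T (X(T, A) = (A + T) + T = A + 2*T)
X(2, p(3))² = ((5/2 - 7/2*3³) + 2*2)² = ((5/2 - 7/2*27) + 4)² = ((5/2 - 189/2) + 4)² = (-92 + 4)² = (-88)² = 7744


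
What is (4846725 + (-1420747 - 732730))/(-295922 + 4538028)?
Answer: 1346624/2121053 ≈ 0.63488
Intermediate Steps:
(4846725 + (-1420747 - 732730))/(-295922 + 4538028) = (4846725 - 2153477)/4242106 = 2693248*(1/4242106) = 1346624/2121053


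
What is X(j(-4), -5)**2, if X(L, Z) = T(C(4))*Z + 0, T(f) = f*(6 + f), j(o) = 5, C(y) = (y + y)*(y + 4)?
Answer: 501760000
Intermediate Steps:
C(y) = 2*y*(4 + y) (C(y) = (2*y)*(4 + y) = 2*y*(4 + y))
X(L, Z) = 4480*Z (X(L, Z) = ((2*4*(4 + 4))*(6 + 2*4*(4 + 4)))*Z + 0 = ((2*4*8)*(6 + 2*4*8))*Z + 0 = (64*(6 + 64))*Z + 0 = (64*70)*Z + 0 = 4480*Z + 0 = 4480*Z)
X(j(-4), -5)**2 = (4480*(-5))**2 = (-22400)**2 = 501760000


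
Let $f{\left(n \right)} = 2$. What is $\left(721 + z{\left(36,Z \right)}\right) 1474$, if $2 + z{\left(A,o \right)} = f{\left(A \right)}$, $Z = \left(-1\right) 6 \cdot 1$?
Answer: $1062754$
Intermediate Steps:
$Z = -6$ ($Z = \left(-6\right) 1 = -6$)
$z{\left(A,o \right)} = 0$ ($z{\left(A,o \right)} = -2 + 2 = 0$)
$\left(721 + z{\left(36,Z \right)}\right) 1474 = \left(721 + 0\right) 1474 = 721 \cdot 1474 = 1062754$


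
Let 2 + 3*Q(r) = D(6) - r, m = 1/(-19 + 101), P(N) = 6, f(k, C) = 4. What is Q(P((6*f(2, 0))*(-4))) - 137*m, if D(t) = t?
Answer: -575/246 ≈ -2.3374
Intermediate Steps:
m = 1/82 ≈ 0.012195
Q(r) = 4/3 - r/3 (Q(r) = -2/3 + (6 - r)/3 = -2/3 + (2 - r/3) = 4/3 - r/3)
Q(P((6*f(2, 0))*(-4))) - 137*m = (4/3 - 1/3*6) - 137*1/82 = (4/3 - 2) - 137/82 = -2/3 - 137/82 = -575/246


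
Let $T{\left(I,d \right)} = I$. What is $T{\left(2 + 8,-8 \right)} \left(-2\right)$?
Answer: $-20$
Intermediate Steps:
$T{\left(2 + 8,-8 \right)} \left(-2\right) = \left(2 + 8\right) \left(-2\right) = 10 \left(-2\right) = -20$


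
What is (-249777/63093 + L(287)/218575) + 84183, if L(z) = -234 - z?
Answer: 386958483707899/4596850825 ≈ 84179.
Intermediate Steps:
(-249777/63093 + L(287)/218575) + 84183 = (-249777/63093 + (-234 - 1*287)/218575) + 84183 = (-249777*1/63093 + (-234 - 287)*(1/218575)) + 84183 = (-83259/21031 - 521*1/218575) + 84183 = (-83259/21031 - 521/218575) + 84183 = -18209293076/4596850825 + 84183 = 386958483707899/4596850825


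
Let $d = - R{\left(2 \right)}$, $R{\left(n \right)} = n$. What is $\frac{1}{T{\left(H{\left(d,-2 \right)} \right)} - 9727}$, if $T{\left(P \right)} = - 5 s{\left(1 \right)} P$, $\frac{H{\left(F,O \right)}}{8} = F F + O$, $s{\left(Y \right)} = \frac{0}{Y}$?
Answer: $- \frac{1}{9727} \approx -0.00010281$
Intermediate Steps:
$s{\left(Y \right)} = 0$
$d = -2$ ($d = \left(-1\right) 2 = -2$)
$H{\left(F,O \right)} = 8 O + 8 F^{2}$ ($H{\left(F,O \right)} = 8 \left(F F + O\right) = 8 \left(F^{2} + O\right) = 8 \left(O + F^{2}\right) = 8 O + 8 F^{2}$)
$T{\left(P \right)} = 0$ ($T{\left(P \right)} = \left(-5\right) 0 P = 0 P = 0$)
$\frac{1}{T{\left(H{\left(d,-2 \right)} \right)} - 9727} = \frac{1}{0 - 9727} = \frac{1}{-9727} = - \frac{1}{9727}$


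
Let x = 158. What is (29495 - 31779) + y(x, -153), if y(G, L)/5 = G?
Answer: -1494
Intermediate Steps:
y(G, L) = 5*G
(29495 - 31779) + y(x, -153) = (29495 - 31779) + 5*158 = -2284 + 790 = -1494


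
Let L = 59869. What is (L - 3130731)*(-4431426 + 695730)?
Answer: 11471806889952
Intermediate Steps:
(L - 3130731)*(-4431426 + 695730) = (59869 - 3130731)*(-4431426 + 695730) = -3070862*(-3735696) = 11471806889952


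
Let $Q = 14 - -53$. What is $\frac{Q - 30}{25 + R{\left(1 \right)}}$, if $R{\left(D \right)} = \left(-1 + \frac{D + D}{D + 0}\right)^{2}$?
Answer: $\frac{37}{26} \approx 1.4231$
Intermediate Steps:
$Q = 67$ ($Q = 14 + 53 = 67$)
$R{\left(D \right)} = 1$ ($R{\left(D \right)} = \left(-1 + \frac{2 D}{D}\right)^{2} = \left(-1 + 2\right)^{2} = 1^{2} = 1$)
$\frac{Q - 30}{25 + R{\left(1 \right)}} = \frac{67 - 30}{25 + 1} = \frac{1}{26} \cdot 37 = \frac{37}{26}$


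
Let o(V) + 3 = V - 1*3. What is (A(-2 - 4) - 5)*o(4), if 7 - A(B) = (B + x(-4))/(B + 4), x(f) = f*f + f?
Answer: -10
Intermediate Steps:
x(f) = f + f² (x(f) = f² + f = f + f²)
o(V) = -6 + V (o(V) = -3 + (V - 1*3) = -3 + (V - 3) = -3 + (-3 + V) = -6 + V)
A(B) = 7 - (12 + B)/(4 + B) (A(B) = 7 - (B - 4*(1 - 4))/(B + 4) = 7 - (B - 4*(-3))/(4 + B) = 7 - (B + 12)/(4 + B) = 7 - (12 + B)/(4 + B))
(A(-2 - 4) - 5)*o(4) = (2*(8 + 3*(-2 - 4))/(4 + (-2 - 4)) - 5)*(-6 + 4) = (2*(8 + 3*(-6))/(4 - 6) - 5)*(-2) = (2*(8 - 18)/(-2) - 5)*(-2) = (2*(-½)*(-10) - 5)*(-2) = (10 - 5)*(-2) = 5*(-2) = -10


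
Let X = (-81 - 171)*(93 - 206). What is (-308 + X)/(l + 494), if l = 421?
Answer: 28168/915 ≈ 30.785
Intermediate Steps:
X = 28476 (X = -252*(-113) = 28476)
(-308 + X)/(l + 494) = (-308 + 28476)/(421 + 494) = 28168/915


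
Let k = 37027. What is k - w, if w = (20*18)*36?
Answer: 24067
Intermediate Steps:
w = 12960 (w = 360*36 = 12960)
k - w = 37027 - 1*12960 = 37027 - 12960 = 24067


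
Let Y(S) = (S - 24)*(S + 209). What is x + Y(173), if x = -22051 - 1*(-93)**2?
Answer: 26218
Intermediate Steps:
Y(S) = (-24 + S)*(209 + S)
x = -30700 (x = -22051 - 1*8649 = -22051 - 8649 = -30700)
x + Y(173) = -30700 + (-5016 + 173**2 + 185*173) = -30700 + (-5016 + 29929 + 32005) = -30700 + 56918 = 26218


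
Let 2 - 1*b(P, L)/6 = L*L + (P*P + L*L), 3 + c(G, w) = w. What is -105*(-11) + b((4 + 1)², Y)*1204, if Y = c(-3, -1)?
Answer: -4730565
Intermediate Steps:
c(G, w) = -3 + w
Y = -4 (Y = -3 - 1 = -4)
b(P, L) = 12 - 12*L² - 6*P² (b(P, L) = 12 - 6*(L*L + (P*P + L*L)) = 12 - 6*(L² + (P² + L²)) = 12 - 6*(L² + (L² + P²)) = 12 - 6*(P² + 2*L²) = 12 + (-12*L² - 6*P²) = 12 - 12*L² - 6*P²)
-105*(-11) + b((4 + 1)², Y)*1204 = -105*(-11) + (12 - 12*(-4)² - 6*(4 + 1)⁴)*1204 = 1155 + (12 - 12*16 - 6*(5²)²)*1204 = 1155 + (12 - 192 - 6*25²)*1204 = 1155 + (12 - 192 - 6*625)*1204 = 1155 + (12 - 192 - 3750)*1204 = 1155 - 3930*1204 = 1155 - 4731720 = -4730565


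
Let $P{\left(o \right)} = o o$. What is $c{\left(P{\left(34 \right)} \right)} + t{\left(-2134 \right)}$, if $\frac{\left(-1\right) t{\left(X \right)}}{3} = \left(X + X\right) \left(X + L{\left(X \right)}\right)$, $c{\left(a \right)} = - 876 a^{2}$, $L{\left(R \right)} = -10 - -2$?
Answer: $-1198056504$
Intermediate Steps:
$L{\left(R \right)} = -8$ ($L{\left(R \right)} = -10 + 2 = -8$)
$P{\left(o \right)} = o^{2}$
$t{\left(X \right)} = - 6 X \left(-8 + X\right)$ ($t{\left(X \right)} = - 3 \left(X + X\right) \left(X - 8\right) = - 3 \cdot 2 X \left(-8 + X\right) = - 6 X \left(-8 + X\right)$)
$c{\left(P{\left(34 \right)} \right)} + t{\left(-2134 \right)} = - 876 \left(34^{2}\right)^{2} + 6 \left(-2134\right) \left(8 - -2134\right) = - 876 \cdot 1156^{2} + 6 \left(-2134\right) \left(8 + 2134\right) = \left(-876\right) 1336336 + 6 \left(-2134\right) 2142 = -1170630336 - 27426168 = -1198056504$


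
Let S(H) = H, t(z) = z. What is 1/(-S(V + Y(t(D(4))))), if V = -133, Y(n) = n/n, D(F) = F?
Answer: 1/132 ≈ 0.0075758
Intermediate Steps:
Y(n) = 1
1/(-S(V + Y(t(D(4))))) = 1/(-(-133 + 1)) = 1/(-1*(-132)) = 1/132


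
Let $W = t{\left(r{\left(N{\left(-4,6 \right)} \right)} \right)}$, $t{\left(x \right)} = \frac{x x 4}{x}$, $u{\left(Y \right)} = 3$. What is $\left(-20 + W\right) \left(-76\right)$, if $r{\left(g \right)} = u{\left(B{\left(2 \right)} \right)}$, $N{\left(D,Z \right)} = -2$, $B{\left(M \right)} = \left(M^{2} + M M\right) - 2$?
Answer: $608$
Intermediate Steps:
$B{\left(M \right)} = -2 + 2 M^{2}$ ($B{\left(M \right)} = \left(M^{2} + M^{2}\right) - 2 = 2 M^{2} - 2 = -2 + 2 M^{2}$)
$r{\left(g \right)} = 3$
$t{\left(x \right)} = 4 x$ ($t{\left(x \right)} = \frac{x^{2} \cdot 4}{x} = \frac{4 x^{2}}{x} = 4 x$)
$W = 12$ ($W = 4 \cdot 3 = 12$)
$\left(-20 + W\right) \left(-76\right) = \left(-20 + 12\right) \left(-76\right) = \left(-8\right) \left(-76\right) = 608$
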